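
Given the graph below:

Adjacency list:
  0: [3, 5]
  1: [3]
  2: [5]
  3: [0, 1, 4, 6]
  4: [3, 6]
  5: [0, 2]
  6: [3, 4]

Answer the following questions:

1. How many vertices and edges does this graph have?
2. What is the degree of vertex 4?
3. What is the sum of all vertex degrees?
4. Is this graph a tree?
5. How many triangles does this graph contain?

Count: 7 vertices, 7 edges.
Vertex 4 has neighbors [3, 6], degree = 2.
Handshaking lemma: 2 * 7 = 14.
A tree on 7 vertices has 6 edges. This graph has 7 edges (1 extra). Not a tree.
Number of triangles = 1.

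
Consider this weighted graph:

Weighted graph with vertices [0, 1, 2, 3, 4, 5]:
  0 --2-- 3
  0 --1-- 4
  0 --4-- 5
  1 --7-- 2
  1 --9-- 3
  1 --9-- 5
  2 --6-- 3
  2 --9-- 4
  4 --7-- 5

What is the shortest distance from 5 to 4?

Using Dijkstra's algorithm from vertex 5:
Shortest path: 5 -> 0 -> 4
Total weight: 4 + 1 = 5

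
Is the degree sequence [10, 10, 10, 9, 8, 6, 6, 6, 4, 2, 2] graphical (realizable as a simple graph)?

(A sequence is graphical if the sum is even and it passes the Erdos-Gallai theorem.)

Sum of degrees = 73. Sum is odd, so the sequence is NOT graphical.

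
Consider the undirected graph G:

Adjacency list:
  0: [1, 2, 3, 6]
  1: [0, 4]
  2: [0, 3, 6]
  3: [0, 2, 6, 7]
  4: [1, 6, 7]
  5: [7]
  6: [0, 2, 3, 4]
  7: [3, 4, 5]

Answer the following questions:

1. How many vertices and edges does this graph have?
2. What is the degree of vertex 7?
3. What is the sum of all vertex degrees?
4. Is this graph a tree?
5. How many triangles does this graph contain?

Count: 8 vertices, 12 edges.
Vertex 7 has neighbors [3, 4, 5], degree = 3.
Handshaking lemma: 2 * 12 = 24.
A tree on 8 vertices has 7 edges. This graph has 12 edges (5 extra). Not a tree.
Number of triangles = 4.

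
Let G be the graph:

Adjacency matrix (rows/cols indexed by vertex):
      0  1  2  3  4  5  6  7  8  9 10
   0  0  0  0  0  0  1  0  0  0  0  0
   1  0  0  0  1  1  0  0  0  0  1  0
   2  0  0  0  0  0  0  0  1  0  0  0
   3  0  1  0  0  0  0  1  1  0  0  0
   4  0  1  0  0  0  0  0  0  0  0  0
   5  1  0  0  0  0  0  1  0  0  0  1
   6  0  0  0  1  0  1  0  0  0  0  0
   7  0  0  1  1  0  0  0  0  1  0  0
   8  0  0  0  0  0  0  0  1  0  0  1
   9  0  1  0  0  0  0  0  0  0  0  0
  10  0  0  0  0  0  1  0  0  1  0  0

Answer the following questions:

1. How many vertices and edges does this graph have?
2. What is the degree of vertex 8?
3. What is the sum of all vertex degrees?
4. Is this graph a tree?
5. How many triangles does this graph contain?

Count: 11 vertices, 11 edges.
Vertex 8 has neighbors [7, 10], degree = 2.
Handshaking lemma: 2 * 11 = 22.
A tree on 11 vertices has 10 edges. This graph has 11 edges (1 extra). Not a tree.
Number of triangles = 0.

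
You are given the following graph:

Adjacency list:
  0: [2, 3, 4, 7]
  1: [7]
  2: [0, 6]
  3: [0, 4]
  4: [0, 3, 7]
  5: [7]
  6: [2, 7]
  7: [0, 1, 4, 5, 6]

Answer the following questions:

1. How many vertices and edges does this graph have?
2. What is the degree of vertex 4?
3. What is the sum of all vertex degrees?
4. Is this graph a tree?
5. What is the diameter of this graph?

Count: 8 vertices, 10 edges.
Vertex 4 has neighbors [0, 3, 7], degree = 3.
Handshaking lemma: 2 * 10 = 20.
A tree on 8 vertices has 7 edges. This graph has 10 edges (3 extra). Not a tree.
Diameter (longest shortest path) = 3.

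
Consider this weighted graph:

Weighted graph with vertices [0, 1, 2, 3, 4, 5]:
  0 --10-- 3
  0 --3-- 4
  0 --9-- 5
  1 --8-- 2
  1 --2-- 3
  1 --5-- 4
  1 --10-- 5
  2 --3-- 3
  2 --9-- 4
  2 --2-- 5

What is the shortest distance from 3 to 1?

Using Dijkstra's algorithm from vertex 3:
Shortest path: 3 -> 1
Total weight: 2 = 2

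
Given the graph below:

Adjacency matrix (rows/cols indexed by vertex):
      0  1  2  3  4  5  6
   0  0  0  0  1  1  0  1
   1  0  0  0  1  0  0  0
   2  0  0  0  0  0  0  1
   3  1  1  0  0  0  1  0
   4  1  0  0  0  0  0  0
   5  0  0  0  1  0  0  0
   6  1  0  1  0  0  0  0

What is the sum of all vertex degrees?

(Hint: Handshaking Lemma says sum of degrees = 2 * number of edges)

Count edges: 6 edges.
By Handshaking Lemma: sum of degrees = 2 * 6 = 12.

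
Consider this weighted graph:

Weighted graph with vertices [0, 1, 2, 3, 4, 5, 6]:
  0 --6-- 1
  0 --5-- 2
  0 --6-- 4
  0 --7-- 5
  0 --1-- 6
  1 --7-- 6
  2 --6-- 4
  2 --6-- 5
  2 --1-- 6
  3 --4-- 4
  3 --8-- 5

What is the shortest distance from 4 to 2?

Using Dijkstra's algorithm from vertex 4:
Shortest path: 4 -> 2
Total weight: 6 = 6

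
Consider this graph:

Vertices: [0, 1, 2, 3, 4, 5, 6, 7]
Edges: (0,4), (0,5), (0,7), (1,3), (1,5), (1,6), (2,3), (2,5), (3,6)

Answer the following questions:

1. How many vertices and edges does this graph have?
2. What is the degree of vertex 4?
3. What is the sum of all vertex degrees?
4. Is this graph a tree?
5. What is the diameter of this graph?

Count: 8 vertices, 9 edges.
Vertex 4 has neighbors [0], degree = 1.
Handshaking lemma: 2 * 9 = 18.
A tree on 8 vertices has 7 edges. This graph has 9 edges (2 extra). Not a tree.
Diameter (longest shortest path) = 4.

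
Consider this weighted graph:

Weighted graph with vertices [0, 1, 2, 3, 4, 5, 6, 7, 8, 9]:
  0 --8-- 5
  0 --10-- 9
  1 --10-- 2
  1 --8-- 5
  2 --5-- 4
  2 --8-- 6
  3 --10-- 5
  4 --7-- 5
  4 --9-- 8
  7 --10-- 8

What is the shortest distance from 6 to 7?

Using Dijkstra's algorithm from vertex 6:
Shortest path: 6 -> 2 -> 4 -> 8 -> 7
Total weight: 8 + 5 + 9 + 10 = 32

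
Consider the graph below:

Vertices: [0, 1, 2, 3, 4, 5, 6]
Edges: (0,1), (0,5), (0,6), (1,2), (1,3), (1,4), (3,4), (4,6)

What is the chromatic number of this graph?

The graph has a maximum clique of size 3 (lower bound on chromatic number).
A valid 3-coloring: {0: 1, 1: 0, 2: 1, 3: 2, 4: 1, 5: 0, 6: 0}.
Chromatic number = 3.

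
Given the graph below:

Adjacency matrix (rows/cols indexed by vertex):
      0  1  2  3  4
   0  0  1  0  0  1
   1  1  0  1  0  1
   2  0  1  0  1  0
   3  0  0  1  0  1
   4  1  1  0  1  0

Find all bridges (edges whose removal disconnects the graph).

No bridges found. The graph is 2-edge-connected (no single edge removal disconnects it).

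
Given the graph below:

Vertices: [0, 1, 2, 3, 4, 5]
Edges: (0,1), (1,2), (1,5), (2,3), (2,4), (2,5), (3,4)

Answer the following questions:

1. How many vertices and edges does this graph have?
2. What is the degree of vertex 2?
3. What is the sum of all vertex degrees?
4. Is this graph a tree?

Count: 6 vertices, 7 edges.
Vertex 2 has neighbors [1, 3, 4, 5], degree = 4.
Handshaking lemma: 2 * 7 = 14.
A tree on 6 vertices has 5 edges. This graph has 7 edges (2 extra). Not a tree.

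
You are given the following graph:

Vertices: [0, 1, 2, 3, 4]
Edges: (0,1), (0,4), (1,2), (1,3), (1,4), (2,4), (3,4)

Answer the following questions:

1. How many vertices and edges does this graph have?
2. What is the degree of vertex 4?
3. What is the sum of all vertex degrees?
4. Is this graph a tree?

Count: 5 vertices, 7 edges.
Vertex 4 has neighbors [0, 1, 2, 3], degree = 4.
Handshaking lemma: 2 * 7 = 14.
A tree on 5 vertices has 4 edges. This graph has 7 edges (3 extra). Not a tree.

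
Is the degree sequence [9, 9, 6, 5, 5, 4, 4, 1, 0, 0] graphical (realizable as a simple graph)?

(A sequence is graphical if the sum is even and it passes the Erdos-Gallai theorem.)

Sum of degrees = 43. Sum is odd, so the sequence is NOT graphical.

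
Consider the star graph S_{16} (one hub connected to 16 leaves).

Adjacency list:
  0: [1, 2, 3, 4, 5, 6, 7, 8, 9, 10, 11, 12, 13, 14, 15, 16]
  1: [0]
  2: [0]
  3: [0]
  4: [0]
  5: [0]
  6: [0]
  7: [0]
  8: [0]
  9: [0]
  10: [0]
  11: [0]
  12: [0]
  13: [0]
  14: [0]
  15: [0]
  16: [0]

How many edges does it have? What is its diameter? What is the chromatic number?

Star graph S_{16}: the hub connects to all 16 leaves.
Edges = 16.
Diameter = 2 (any leaf to hub is 1, leaf to leaf through hub is 2).
Star graphs are bipartite (hub vs leaves), so chromatic number = 2.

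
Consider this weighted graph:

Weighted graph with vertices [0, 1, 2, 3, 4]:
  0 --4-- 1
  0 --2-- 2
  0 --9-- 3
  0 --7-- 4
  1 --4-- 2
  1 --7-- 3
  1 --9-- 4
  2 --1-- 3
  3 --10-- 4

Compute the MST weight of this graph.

Applying Kruskal's algorithm (sort edges by weight, add if no cycle):
  Add (2,3) w=1
  Add (0,2) w=2
  Add (0,1) w=4
  Skip (1,2) w=4 (creates cycle)
  Add (0,4) w=7
  Skip (1,3) w=7 (creates cycle)
  Skip (0,3) w=9 (creates cycle)
  Skip (1,4) w=9 (creates cycle)
  Skip (3,4) w=10 (creates cycle)
MST weight = 14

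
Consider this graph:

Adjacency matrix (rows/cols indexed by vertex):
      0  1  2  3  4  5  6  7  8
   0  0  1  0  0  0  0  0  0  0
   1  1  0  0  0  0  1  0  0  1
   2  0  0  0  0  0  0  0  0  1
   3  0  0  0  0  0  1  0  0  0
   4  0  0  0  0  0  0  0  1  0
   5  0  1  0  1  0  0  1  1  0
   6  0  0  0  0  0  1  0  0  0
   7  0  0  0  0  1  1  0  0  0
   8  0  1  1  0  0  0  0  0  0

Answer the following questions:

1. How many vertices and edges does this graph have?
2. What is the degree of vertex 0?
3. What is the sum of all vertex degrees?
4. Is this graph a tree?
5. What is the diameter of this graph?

Count: 9 vertices, 8 edges.
Vertex 0 has neighbors [1], degree = 1.
Handshaking lemma: 2 * 8 = 16.
A graph is a tree iff it is connected and has exactly n-1 edges. This graph is connected (all 9 vertices in one component) and has 9-1 = 8 edges. It is a tree.
Diameter (longest shortest path) = 5.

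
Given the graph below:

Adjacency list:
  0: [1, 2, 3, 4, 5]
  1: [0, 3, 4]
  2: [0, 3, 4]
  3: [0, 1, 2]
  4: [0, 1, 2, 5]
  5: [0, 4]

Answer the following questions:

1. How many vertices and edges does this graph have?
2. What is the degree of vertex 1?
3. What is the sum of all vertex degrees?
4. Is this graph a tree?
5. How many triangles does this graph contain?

Count: 6 vertices, 10 edges.
Vertex 1 has neighbors [0, 3, 4], degree = 3.
Handshaking lemma: 2 * 10 = 20.
A tree on 6 vertices has 5 edges. This graph has 10 edges (5 extra). Not a tree.
Number of triangles = 5.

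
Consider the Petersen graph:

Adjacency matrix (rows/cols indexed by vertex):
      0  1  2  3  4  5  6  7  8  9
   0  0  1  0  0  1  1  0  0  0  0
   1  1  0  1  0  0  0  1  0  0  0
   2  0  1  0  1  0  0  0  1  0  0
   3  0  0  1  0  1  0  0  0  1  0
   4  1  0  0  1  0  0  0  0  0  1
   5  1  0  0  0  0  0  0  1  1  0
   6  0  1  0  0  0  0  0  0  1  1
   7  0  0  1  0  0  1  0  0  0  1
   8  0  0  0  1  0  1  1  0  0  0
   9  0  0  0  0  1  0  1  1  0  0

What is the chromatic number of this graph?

The Petersen graph contains odd cycles (e.g. the outer 5-cycle), so chi >= 3.
A proper 3-coloring exists (it is a well-known 3-chromatic graph).
Chromatic number = 3.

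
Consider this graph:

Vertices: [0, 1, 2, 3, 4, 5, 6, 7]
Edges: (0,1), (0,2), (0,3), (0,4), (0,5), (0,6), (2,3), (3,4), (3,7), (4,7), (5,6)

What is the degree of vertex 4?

Vertex 4 has neighbors [0, 3, 7], so deg(4) = 3.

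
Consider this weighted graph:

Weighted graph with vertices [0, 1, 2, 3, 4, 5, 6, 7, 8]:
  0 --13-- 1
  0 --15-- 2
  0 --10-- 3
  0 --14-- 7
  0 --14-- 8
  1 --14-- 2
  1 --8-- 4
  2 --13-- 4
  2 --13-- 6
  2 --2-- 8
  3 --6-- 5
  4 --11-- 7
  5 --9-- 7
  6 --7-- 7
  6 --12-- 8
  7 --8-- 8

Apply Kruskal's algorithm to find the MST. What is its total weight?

Applying Kruskal's algorithm (sort edges by weight, add if no cycle):
  Add (2,8) w=2
  Add (3,5) w=6
  Add (6,7) w=7
  Add (1,4) w=8
  Add (7,8) w=8
  Add (5,7) w=9
  Add (0,3) w=10
  Add (4,7) w=11
  Skip (6,8) w=12 (creates cycle)
  Skip (0,1) w=13 (creates cycle)
  Skip (2,4) w=13 (creates cycle)
  Skip (2,6) w=13 (creates cycle)
  Skip (0,8) w=14 (creates cycle)
  Skip (0,7) w=14 (creates cycle)
  Skip (1,2) w=14 (creates cycle)
  Skip (0,2) w=15 (creates cycle)
MST weight = 61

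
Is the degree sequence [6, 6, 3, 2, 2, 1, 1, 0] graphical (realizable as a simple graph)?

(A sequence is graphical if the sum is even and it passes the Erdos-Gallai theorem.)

Sum of degrees = 21. Sum is odd, so the sequence is NOT graphical.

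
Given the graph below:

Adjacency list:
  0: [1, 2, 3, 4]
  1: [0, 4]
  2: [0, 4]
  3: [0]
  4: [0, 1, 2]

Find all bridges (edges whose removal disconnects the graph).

A bridge is an edge whose removal increases the number of connected components.
Bridges found: (0,3)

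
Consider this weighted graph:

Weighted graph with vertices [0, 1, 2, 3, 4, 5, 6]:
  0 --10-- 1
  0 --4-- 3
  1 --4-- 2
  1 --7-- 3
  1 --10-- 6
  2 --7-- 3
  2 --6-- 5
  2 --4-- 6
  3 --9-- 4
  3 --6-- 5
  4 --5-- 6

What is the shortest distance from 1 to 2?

Using Dijkstra's algorithm from vertex 1:
Shortest path: 1 -> 2
Total weight: 4 = 4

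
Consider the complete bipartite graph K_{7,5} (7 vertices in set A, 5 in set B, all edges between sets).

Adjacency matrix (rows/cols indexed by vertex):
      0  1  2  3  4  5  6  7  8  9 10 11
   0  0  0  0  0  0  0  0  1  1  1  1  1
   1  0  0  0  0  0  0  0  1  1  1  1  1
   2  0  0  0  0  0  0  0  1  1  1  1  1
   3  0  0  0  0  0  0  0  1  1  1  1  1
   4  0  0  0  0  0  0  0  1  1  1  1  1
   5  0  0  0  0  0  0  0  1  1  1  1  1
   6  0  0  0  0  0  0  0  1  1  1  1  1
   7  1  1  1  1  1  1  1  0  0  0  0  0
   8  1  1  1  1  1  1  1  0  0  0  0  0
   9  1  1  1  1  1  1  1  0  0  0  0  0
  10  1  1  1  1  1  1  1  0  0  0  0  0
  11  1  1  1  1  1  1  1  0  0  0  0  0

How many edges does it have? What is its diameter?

K_{7,5} has 7 * 5 = 35 edges.
Any vertex reaches any opposite-side vertex in 1 step; same-side vertices reach in 2 steps via any opposite-side vertex.
Diameter = 2.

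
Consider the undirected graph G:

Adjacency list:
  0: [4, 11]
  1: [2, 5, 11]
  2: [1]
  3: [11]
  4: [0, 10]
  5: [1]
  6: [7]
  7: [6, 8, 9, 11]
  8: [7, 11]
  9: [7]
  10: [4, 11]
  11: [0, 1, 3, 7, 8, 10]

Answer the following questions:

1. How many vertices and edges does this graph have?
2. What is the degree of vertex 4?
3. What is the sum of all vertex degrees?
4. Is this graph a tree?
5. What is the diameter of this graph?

Count: 12 vertices, 13 edges.
Vertex 4 has neighbors [0, 10], degree = 2.
Handshaking lemma: 2 * 13 = 26.
A tree on 12 vertices has 11 edges. This graph has 13 edges (2 extra). Not a tree.
Diameter (longest shortest path) = 4.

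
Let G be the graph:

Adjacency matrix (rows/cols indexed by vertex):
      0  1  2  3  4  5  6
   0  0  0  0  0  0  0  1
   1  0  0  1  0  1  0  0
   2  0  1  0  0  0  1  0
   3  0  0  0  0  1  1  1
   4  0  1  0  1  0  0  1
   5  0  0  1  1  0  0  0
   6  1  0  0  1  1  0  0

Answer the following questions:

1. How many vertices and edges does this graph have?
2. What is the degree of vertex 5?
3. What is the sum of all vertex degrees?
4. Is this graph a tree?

Count: 7 vertices, 8 edges.
Vertex 5 has neighbors [2, 3], degree = 2.
Handshaking lemma: 2 * 8 = 16.
A tree on 7 vertices has 6 edges. This graph has 8 edges (2 extra). Not a tree.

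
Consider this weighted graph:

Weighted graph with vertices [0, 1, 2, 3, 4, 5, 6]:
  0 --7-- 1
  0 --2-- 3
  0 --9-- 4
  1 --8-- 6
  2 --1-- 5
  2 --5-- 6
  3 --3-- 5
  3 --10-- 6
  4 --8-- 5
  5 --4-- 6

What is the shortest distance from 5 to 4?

Using Dijkstra's algorithm from vertex 5:
Shortest path: 5 -> 4
Total weight: 8 = 8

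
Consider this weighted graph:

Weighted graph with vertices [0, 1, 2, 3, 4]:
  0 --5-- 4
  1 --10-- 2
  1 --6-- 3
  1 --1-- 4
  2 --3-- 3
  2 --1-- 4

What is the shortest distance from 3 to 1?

Using Dijkstra's algorithm from vertex 3:
Shortest path: 3 -> 2 -> 4 -> 1
Total weight: 3 + 1 + 1 = 5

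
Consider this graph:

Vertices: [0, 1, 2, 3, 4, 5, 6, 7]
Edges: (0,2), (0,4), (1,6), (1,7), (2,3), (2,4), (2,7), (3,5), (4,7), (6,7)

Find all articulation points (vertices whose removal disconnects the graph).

An articulation point is a vertex whose removal disconnects the graph.
Articulation points: [2, 3, 7]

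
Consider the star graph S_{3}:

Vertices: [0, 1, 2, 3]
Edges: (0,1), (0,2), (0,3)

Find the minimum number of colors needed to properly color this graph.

S_{3} has one hub adjacent to 3 leaves; leaves are pairwise non-adjacent.
Color the hub 0 and every leaf 1.
Chromatic number = 2.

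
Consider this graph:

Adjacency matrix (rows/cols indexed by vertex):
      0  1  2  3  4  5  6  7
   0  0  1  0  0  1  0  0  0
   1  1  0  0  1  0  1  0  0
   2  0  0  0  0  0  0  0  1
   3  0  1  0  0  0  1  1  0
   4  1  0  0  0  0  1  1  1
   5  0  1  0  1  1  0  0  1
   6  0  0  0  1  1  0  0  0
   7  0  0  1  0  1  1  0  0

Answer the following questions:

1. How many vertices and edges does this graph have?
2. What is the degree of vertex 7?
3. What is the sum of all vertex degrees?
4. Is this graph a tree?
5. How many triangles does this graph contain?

Count: 8 vertices, 11 edges.
Vertex 7 has neighbors [2, 4, 5], degree = 3.
Handshaking lemma: 2 * 11 = 22.
A tree on 8 vertices has 7 edges. This graph has 11 edges (4 extra). Not a tree.
Number of triangles = 2.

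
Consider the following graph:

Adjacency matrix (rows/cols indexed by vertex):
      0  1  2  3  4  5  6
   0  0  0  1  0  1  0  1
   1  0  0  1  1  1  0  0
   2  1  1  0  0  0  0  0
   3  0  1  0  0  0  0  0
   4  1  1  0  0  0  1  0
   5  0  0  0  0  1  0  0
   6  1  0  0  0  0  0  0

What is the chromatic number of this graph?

The graph has a maximum clique of size 2 (lower bound on chromatic number).
A valid 2-coloring: {0: 0, 1: 0, 2: 1, 3: 1, 4: 1, 5: 0, 6: 1}.
Chromatic number = 2.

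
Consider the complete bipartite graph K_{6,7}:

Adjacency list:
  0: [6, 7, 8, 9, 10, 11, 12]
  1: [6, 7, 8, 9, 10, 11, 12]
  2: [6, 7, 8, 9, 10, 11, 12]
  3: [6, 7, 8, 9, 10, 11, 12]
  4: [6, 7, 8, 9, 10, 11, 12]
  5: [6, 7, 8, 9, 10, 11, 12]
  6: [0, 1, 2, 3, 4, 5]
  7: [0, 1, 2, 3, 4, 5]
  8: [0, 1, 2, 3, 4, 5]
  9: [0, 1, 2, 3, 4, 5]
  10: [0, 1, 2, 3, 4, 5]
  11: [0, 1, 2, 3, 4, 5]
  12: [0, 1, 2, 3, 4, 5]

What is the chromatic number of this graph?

K_{6,7} is bipartite: vertices split into two independent sets of size 6 and 7.
Color one set 0, the other 1. No adjacent vertices share a color.
Chromatic number = 2.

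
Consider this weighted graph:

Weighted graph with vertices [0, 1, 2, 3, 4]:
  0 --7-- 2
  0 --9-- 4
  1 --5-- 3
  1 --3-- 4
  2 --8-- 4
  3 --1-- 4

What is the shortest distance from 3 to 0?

Using Dijkstra's algorithm from vertex 3:
Shortest path: 3 -> 4 -> 0
Total weight: 1 + 9 = 10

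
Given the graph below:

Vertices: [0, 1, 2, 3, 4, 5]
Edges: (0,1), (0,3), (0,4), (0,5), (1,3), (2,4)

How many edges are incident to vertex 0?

Vertex 0 has neighbors [1, 3, 4, 5], so deg(0) = 4.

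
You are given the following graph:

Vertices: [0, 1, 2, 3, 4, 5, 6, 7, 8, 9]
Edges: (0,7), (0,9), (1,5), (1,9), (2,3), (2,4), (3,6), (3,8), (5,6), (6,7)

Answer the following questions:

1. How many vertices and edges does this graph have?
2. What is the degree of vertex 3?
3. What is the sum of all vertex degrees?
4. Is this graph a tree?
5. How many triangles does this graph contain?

Count: 10 vertices, 10 edges.
Vertex 3 has neighbors [2, 6, 8], degree = 3.
Handshaking lemma: 2 * 10 = 20.
A tree on 10 vertices has 9 edges. This graph has 10 edges (1 extra). Not a tree.
Number of triangles = 0.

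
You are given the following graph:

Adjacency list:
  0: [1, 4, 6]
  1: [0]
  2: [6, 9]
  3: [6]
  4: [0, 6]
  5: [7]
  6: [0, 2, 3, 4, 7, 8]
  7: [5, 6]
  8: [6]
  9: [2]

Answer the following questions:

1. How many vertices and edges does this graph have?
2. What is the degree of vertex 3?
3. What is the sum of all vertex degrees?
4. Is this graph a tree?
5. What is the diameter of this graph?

Count: 10 vertices, 10 edges.
Vertex 3 has neighbors [6], degree = 1.
Handshaking lemma: 2 * 10 = 20.
A tree on 10 vertices has 9 edges. This graph has 10 edges (1 extra). Not a tree.
Diameter (longest shortest path) = 4.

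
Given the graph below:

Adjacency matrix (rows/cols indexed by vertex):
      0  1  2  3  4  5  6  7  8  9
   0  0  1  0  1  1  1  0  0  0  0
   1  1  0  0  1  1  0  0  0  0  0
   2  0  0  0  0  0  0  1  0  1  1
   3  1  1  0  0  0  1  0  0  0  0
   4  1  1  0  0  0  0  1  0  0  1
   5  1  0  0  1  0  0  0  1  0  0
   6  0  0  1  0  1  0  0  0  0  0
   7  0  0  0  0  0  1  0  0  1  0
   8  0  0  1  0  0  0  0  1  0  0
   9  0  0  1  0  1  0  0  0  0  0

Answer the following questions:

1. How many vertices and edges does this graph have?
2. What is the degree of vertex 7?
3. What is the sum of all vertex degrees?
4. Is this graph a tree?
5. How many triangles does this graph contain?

Count: 10 vertices, 14 edges.
Vertex 7 has neighbors [5, 8], degree = 2.
Handshaking lemma: 2 * 14 = 28.
A tree on 10 vertices has 9 edges. This graph has 14 edges (5 extra). Not a tree.
Number of triangles = 3.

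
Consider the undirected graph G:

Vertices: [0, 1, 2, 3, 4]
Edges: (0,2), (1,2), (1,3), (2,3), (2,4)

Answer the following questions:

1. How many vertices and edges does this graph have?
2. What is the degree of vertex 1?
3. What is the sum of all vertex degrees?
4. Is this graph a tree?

Count: 5 vertices, 5 edges.
Vertex 1 has neighbors [2, 3], degree = 2.
Handshaking lemma: 2 * 5 = 10.
A tree on 5 vertices has 4 edges. This graph has 5 edges (1 extra). Not a tree.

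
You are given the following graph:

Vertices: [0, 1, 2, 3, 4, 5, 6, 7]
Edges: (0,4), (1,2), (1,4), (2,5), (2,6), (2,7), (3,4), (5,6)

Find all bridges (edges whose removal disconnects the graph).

A bridge is an edge whose removal increases the number of connected components.
Bridges found: (0,4), (1,2), (1,4), (2,7), (3,4)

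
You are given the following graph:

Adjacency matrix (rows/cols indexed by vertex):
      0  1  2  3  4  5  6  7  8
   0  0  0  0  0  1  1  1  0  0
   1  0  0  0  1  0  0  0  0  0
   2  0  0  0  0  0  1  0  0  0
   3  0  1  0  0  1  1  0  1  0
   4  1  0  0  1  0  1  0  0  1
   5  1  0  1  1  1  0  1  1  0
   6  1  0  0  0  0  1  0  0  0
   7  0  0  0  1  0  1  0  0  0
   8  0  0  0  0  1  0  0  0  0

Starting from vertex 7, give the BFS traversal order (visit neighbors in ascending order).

BFS from vertex 7 (neighbors processed in ascending order):
Visit order: 7, 3, 5, 1, 4, 0, 2, 6, 8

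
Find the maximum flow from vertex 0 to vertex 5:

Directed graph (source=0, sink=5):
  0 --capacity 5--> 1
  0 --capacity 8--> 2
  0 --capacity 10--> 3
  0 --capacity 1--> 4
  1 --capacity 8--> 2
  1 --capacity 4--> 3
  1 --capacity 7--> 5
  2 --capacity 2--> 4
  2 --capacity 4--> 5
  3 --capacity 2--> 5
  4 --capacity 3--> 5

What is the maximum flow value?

Computing max flow:
  Flow on (0->1): 5/5
  Flow on (0->2): 6/8
  Flow on (0->3): 2/10
  Flow on (0->4): 1/1
  Flow on (1->5): 5/7
  Flow on (2->4): 2/2
  Flow on (2->5): 4/4
  Flow on (3->5): 2/2
  Flow on (4->5): 3/3
Maximum flow = 14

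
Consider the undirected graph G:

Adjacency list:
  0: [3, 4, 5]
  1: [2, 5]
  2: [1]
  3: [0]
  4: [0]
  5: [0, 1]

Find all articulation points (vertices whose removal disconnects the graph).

An articulation point is a vertex whose removal disconnects the graph.
Articulation points: [0, 1, 5]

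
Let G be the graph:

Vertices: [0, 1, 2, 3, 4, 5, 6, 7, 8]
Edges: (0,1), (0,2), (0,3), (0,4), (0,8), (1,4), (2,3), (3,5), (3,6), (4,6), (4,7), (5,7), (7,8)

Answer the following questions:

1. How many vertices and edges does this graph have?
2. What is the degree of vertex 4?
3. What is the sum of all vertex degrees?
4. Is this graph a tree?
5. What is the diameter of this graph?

Count: 9 vertices, 13 edges.
Vertex 4 has neighbors [0, 1, 6, 7], degree = 4.
Handshaking lemma: 2 * 13 = 26.
A tree on 9 vertices has 8 edges. This graph has 13 edges (5 extra). Not a tree.
Diameter (longest shortest path) = 3.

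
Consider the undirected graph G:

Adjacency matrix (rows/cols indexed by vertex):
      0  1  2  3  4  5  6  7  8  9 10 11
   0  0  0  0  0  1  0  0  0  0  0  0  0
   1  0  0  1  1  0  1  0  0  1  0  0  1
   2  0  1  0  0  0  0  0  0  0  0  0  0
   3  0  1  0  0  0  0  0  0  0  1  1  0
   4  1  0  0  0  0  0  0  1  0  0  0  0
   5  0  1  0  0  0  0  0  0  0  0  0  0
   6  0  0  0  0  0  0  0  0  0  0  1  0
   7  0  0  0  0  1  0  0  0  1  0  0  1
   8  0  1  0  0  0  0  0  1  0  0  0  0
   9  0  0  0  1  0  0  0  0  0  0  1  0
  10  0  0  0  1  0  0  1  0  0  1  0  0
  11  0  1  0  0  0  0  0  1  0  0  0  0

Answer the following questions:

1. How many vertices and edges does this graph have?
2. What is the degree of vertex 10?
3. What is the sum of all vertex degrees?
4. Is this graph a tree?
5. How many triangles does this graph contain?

Count: 12 vertices, 13 edges.
Vertex 10 has neighbors [3, 6, 9], degree = 3.
Handshaking lemma: 2 * 13 = 26.
A tree on 12 vertices has 11 edges. This graph has 13 edges (2 extra). Not a tree.
Number of triangles = 1.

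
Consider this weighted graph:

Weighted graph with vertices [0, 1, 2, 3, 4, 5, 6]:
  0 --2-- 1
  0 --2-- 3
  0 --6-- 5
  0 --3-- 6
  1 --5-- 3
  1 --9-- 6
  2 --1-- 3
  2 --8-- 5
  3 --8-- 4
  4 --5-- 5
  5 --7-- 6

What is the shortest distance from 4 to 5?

Using Dijkstra's algorithm from vertex 4:
Shortest path: 4 -> 5
Total weight: 5 = 5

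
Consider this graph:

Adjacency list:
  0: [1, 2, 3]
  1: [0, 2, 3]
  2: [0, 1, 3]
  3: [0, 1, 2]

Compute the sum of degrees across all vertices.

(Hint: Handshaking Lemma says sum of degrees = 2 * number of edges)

Count edges: 6 edges.
By Handshaking Lemma: sum of degrees = 2 * 6 = 12.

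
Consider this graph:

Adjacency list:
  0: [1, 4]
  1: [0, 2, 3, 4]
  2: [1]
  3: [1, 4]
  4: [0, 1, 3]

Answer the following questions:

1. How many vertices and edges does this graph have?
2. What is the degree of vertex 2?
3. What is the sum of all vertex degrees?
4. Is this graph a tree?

Count: 5 vertices, 6 edges.
Vertex 2 has neighbors [1], degree = 1.
Handshaking lemma: 2 * 6 = 12.
A tree on 5 vertices has 4 edges. This graph has 6 edges (2 extra). Not a tree.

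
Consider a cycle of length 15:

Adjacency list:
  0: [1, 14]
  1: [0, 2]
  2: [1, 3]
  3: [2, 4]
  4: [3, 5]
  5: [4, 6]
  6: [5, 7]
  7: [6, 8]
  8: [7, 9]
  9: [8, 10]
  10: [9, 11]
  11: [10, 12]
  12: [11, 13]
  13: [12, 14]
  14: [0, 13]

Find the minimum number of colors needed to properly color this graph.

This is an odd cycle (C_15). Odd cycles are not bipartite (any 2-coloring forces two adjacent vertices to match), and 3 colors suffice.
Chromatic number = 3.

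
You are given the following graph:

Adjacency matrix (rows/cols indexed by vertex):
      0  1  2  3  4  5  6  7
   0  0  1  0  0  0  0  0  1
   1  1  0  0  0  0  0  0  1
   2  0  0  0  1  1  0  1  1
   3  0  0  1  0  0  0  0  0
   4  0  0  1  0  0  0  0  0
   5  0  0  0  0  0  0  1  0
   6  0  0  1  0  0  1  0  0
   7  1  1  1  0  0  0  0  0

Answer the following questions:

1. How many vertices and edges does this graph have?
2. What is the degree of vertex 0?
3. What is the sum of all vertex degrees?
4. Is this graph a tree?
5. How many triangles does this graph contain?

Count: 8 vertices, 8 edges.
Vertex 0 has neighbors [1, 7], degree = 2.
Handshaking lemma: 2 * 8 = 16.
A tree on 8 vertices has 7 edges. This graph has 8 edges (1 extra). Not a tree.
Number of triangles = 1.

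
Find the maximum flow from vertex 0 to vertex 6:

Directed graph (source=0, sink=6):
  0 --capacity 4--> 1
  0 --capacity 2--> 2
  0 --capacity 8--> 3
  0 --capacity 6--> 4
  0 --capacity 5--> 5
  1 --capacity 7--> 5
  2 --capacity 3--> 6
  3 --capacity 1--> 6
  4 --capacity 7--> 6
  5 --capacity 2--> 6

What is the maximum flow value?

Computing max flow:
  Flow on (0->2): 2/2
  Flow on (0->3): 1/8
  Flow on (0->4): 6/6
  Flow on (0->5): 2/5
  Flow on (2->6): 2/3
  Flow on (3->6): 1/1
  Flow on (4->6): 6/7
  Flow on (5->6): 2/2
Maximum flow = 11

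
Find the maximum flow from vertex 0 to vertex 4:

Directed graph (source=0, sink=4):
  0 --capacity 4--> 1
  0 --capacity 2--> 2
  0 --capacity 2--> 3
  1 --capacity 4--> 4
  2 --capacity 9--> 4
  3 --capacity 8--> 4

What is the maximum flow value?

Computing max flow:
  Flow on (0->1): 4/4
  Flow on (0->2): 2/2
  Flow on (0->3): 2/2
  Flow on (1->4): 4/4
  Flow on (2->4): 2/9
  Flow on (3->4): 2/8
Maximum flow = 8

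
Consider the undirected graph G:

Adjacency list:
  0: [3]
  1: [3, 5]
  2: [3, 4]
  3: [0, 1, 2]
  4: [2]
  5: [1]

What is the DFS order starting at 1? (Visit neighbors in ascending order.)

DFS from vertex 1 (neighbors processed in ascending order):
Visit order: 1, 3, 0, 2, 4, 5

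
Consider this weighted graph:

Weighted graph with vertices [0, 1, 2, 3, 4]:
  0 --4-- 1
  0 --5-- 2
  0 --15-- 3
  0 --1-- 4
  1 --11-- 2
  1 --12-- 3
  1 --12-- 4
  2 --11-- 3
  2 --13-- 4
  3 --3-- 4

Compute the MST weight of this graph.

Applying Kruskal's algorithm (sort edges by weight, add if no cycle):
  Add (0,4) w=1
  Add (3,4) w=3
  Add (0,1) w=4
  Add (0,2) w=5
  Skip (1,2) w=11 (creates cycle)
  Skip (2,3) w=11 (creates cycle)
  Skip (1,4) w=12 (creates cycle)
  Skip (1,3) w=12 (creates cycle)
  Skip (2,4) w=13 (creates cycle)
  Skip (0,3) w=15 (creates cycle)
MST weight = 13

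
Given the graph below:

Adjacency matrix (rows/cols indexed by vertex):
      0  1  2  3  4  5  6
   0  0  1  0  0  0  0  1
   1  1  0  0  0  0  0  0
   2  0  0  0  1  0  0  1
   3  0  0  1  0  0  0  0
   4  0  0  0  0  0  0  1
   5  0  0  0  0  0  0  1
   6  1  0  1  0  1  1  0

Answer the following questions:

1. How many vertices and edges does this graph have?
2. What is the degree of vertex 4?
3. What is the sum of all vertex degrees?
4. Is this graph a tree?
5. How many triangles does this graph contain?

Count: 7 vertices, 6 edges.
Vertex 4 has neighbors [6], degree = 1.
Handshaking lemma: 2 * 6 = 12.
A graph is a tree iff it is connected and has exactly n-1 edges. This graph is connected (all 7 vertices in one component) and has 7-1 = 6 edges. It is a tree.
Number of triangles = 0.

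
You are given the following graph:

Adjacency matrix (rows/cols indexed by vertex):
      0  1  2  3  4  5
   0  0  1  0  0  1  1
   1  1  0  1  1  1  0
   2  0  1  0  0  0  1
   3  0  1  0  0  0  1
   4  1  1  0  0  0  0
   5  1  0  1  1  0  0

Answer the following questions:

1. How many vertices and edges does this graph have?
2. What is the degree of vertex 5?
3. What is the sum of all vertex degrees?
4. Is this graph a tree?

Count: 6 vertices, 8 edges.
Vertex 5 has neighbors [0, 2, 3], degree = 3.
Handshaking lemma: 2 * 8 = 16.
A tree on 6 vertices has 5 edges. This graph has 8 edges (3 extra). Not a tree.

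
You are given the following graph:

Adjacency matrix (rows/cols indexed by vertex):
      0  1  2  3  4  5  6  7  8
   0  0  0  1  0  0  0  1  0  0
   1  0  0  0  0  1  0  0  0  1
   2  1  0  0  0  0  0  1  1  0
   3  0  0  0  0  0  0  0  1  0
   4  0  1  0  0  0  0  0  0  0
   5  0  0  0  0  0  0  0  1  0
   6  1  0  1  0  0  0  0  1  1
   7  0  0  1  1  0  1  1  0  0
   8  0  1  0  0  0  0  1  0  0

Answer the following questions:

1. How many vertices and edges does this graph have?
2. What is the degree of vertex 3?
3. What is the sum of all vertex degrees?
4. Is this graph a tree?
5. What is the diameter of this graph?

Count: 9 vertices, 10 edges.
Vertex 3 has neighbors [7], degree = 1.
Handshaking lemma: 2 * 10 = 20.
A tree on 9 vertices has 8 edges. This graph has 10 edges (2 extra). Not a tree.
Diameter (longest shortest path) = 5.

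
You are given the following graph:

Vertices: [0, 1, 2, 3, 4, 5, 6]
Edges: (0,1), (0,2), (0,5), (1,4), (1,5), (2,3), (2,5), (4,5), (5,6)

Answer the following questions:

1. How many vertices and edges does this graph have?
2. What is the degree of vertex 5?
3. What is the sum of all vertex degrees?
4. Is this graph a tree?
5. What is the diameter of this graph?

Count: 7 vertices, 9 edges.
Vertex 5 has neighbors [0, 1, 2, 4, 6], degree = 5.
Handshaking lemma: 2 * 9 = 18.
A tree on 7 vertices has 6 edges. This graph has 9 edges (3 extra). Not a tree.
Diameter (longest shortest path) = 3.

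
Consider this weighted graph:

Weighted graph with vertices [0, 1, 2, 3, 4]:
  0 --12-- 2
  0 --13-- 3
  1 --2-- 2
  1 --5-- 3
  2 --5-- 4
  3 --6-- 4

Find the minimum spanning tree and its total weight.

Applying Kruskal's algorithm (sort edges by weight, add if no cycle):
  Add (1,2) w=2
  Add (1,3) w=5
  Add (2,4) w=5
  Skip (3,4) w=6 (creates cycle)
  Add (0,2) w=12
  Skip (0,3) w=13 (creates cycle)
MST weight = 24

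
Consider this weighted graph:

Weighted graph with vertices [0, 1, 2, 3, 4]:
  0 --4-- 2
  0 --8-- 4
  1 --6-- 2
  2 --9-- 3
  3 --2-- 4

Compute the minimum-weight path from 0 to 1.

Using Dijkstra's algorithm from vertex 0:
Shortest path: 0 -> 2 -> 1
Total weight: 4 + 6 = 10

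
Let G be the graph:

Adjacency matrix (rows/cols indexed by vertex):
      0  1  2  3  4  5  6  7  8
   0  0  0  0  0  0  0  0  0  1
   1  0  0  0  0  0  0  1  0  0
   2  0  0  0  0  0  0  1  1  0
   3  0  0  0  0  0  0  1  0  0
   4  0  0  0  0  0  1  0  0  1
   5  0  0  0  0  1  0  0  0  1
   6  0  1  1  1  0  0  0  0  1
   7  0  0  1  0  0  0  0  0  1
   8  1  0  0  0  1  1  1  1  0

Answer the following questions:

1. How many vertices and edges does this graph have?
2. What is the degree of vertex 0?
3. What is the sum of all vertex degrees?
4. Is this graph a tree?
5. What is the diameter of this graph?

Count: 9 vertices, 10 edges.
Vertex 0 has neighbors [8], degree = 1.
Handshaking lemma: 2 * 10 = 20.
A tree on 9 vertices has 8 edges. This graph has 10 edges (2 extra). Not a tree.
Diameter (longest shortest path) = 3.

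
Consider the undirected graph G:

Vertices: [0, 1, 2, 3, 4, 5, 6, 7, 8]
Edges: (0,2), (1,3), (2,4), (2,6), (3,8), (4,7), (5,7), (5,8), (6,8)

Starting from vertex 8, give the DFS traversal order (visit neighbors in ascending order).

DFS from vertex 8 (neighbors processed in ascending order):
Visit order: 8, 3, 1, 5, 7, 4, 2, 0, 6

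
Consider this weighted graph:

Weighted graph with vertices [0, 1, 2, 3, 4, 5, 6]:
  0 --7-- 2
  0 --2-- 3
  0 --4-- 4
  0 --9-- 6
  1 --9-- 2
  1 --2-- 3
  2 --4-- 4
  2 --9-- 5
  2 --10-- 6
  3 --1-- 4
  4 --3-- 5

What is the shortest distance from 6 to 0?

Using Dijkstra's algorithm from vertex 6:
Shortest path: 6 -> 0
Total weight: 9 = 9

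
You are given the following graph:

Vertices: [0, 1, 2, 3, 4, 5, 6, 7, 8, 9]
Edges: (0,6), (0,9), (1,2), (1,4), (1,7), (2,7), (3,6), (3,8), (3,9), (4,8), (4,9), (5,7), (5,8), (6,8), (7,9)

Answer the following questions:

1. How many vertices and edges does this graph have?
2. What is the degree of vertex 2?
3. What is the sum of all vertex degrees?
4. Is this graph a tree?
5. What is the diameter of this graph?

Count: 10 vertices, 15 edges.
Vertex 2 has neighbors [1, 7], degree = 2.
Handshaking lemma: 2 * 15 = 30.
A tree on 10 vertices has 9 edges. This graph has 15 edges (6 extra). Not a tree.
Diameter (longest shortest path) = 4.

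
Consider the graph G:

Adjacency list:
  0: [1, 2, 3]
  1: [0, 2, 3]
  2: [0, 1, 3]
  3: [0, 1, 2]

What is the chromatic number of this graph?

The graph has a maximum clique of size 4 (lower bound on chromatic number).
A valid 4-coloring: {0: 0, 1: 1, 2: 2, 3: 3}.
Chromatic number = 4.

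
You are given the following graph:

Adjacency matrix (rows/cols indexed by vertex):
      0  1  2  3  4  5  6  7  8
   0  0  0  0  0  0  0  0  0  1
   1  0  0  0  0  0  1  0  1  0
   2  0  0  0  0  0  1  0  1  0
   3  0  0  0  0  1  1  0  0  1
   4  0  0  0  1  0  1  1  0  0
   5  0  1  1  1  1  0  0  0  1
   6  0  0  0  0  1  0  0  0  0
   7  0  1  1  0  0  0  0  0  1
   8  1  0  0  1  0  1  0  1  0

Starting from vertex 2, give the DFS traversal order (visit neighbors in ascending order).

DFS from vertex 2 (neighbors processed in ascending order):
Visit order: 2, 5, 1, 7, 8, 0, 3, 4, 6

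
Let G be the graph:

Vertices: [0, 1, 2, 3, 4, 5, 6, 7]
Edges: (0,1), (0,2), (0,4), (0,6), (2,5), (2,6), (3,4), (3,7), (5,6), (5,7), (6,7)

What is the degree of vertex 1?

Vertex 1 has neighbors [0], so deg(1) = 1.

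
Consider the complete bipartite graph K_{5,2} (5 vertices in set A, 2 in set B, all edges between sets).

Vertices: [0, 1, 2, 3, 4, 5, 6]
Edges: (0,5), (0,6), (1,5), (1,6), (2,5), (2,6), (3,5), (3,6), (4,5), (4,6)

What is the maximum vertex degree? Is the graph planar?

Set-A vertices have degree 2; set-B vertices have degree 5. Maximum degree = max(5,2) = 5.
min(5,2) <= 2, so K_{5,2} avoids a K_{3,3} subdivision and is planar.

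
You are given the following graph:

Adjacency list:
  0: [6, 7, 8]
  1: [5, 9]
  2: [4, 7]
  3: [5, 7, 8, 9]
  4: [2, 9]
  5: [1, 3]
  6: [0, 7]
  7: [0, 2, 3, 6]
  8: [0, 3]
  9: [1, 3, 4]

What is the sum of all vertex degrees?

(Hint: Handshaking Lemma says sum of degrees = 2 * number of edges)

Count edges: 13 edges.
By Handshaking Lemma: sum of degrees = 2 * 13 = 26.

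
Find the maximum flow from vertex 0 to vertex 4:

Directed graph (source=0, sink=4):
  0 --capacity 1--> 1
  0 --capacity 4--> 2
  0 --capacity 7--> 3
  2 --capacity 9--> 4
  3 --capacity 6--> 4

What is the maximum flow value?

Computing max flow:
  Flow on (0->2): 4/4
  Flow on (0->3): 6/7
  Flow on (2->4): 4/9
  Flow on (3->4): 6/6
Maximum flow = 10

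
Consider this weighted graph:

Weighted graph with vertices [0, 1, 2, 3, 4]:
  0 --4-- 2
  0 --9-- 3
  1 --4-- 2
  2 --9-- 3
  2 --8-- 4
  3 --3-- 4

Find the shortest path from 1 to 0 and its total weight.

Using Dijkstra's algorithm from vertex 1:
Shortest path: 1 -> 2 -> 0
Total weight: 4 + 4 = 8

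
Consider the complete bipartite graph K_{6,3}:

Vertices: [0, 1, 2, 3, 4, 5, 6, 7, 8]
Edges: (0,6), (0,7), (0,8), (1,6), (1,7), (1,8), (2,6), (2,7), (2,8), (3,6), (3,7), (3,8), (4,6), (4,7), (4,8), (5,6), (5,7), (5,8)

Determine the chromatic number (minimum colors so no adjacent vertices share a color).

K_{6,3} is bipartite: vertices split into two independent sets of size 6 and 3.
Color one set 0, the other 1. No adjacent vertices share a color.
Chromatic number = 2.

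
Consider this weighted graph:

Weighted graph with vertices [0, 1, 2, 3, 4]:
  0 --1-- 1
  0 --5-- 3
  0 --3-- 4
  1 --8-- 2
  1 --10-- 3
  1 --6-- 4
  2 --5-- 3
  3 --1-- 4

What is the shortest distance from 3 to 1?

Using Dijkstra's algorithm from vertex 3:
Shortest path: 3 -> 4 -> 0 -> 1
Total weight: 1 + 3 + 1 = 5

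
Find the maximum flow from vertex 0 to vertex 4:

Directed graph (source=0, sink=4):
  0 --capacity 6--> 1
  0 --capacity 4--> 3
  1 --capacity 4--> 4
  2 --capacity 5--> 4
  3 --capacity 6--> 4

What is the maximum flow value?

Computing max flow:
  Flow on (0->1): 4/6
  Flow on (0->3): 4/4
  Flow on (1->4): 4/4
  Flow on (3->4): 4/6
Maximum flow = 8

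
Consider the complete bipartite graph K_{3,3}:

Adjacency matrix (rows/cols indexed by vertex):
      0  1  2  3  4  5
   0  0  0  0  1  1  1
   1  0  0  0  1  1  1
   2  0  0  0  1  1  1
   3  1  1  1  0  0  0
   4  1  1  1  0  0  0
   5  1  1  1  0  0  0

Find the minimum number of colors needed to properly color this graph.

K_{3,3} is bipartite: vertices split into two independent sets of size 3 and 3.
Color one set 0, the other 1. No adjacent vertices share a color.
Chromatic number = 2.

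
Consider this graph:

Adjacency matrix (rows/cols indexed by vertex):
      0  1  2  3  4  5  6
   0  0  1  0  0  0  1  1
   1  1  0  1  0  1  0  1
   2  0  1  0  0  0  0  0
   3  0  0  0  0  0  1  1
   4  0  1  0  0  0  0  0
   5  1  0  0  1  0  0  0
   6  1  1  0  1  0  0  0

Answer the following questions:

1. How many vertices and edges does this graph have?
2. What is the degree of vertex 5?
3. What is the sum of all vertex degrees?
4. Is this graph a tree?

Count: 7 vertices, 8 edges.
Vertex 5 has neighbors [0, 3], degree = 2.
Handshaking lemma: 2 * 8 = 16.
A tree on 7 vertices has 6 edges. This graph has 8 edges (2 extra). Not a tree.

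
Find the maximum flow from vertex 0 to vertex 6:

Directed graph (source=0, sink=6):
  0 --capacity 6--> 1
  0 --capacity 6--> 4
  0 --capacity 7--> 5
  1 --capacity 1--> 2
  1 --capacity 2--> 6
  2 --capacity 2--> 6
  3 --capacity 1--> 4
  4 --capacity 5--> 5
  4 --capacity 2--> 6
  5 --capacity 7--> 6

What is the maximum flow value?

Computing max flow:
  Flow on (0->1): 3/6
  Flow on (0->4): 2/6
  Flow on (0->5): 7/7
  Flow on (1->2): 1/1
  Flow on (1->6): 2/2
  Flow on (2->6): 1/2
  Flow on (4->6): 2/2
  Flow on (5->6): 7/7
Maximum flow = 12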